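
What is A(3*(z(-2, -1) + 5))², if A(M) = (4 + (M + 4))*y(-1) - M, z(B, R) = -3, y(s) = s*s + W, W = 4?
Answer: 4096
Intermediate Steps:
y(s) = 4 + s² (y(s) = s*s + 4 = s² + 4 = 4 + s²)
A(M) = 40 + 4*M (A(M) = (4 + (M + 4))*(4 + (-1)²) - M = (4 + (4 + M))*(4 + 1) - M = (8 + M)*5 - M = (40 + 5*M) - M = 40 + 4*M)
A(3*(z(-2, -1) + 5))² = (40 + 4*(3*(-3 + 5)))² = (40 + 4*(3*2))² = (40 + 4*6)² = (40 + 24)² = 64² = 4096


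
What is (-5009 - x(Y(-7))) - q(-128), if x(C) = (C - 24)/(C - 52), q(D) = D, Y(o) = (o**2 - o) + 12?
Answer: -19535/4 ≈ -4883.8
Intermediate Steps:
Y(o) = 12 + o**2 - o
x(C) = (-24 + C)/(-52 + C)
(-5009 - x(Y(-7))) - q(-128) = (-5009 - (-24 + (12 + (-7)**2 - 1*(-7)))/(-52 + (12 + (-7)**2 - 1*(-7)))) - 1*(-128) = (-5009 - (-24 + (12 + 49 + 7))/(-52 + (12 + 49 + 7))) + 128 = (-5009 - (-24 + 68)/(-52 + 68)) + 128 = (-5009 - 44/16) + 128 = (-5009 - 1*11/4) + 128 = (-5009 - 11/4) + 128 = -20047/4 + 128 = -19535/4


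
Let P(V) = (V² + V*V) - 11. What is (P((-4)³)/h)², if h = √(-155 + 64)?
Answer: -66928761/91 ≈ -7.3548e+5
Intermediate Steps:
P(V) = -11 + 2*V² (P(V) = (V² + V²) - 11 = 2*V² - 11 = -11 + 2*V²)
h = I*√91 (h = √(-91) = I*√91 ≈ 9.5394*I)
(P((-4)³)/h)² = ((-11 + 2*((-4)³)²)/((I*√91)))² = ((-11 + 2*(-64)²)*(-I*√91/91))² = ((-11 + 2*4096)*(-I*√91/91))² = ((-11 + 8192)*(-I*√91/91))² = (8181*(-I*√91/91))² = (-8181*I*√91/91)² = -66928761/91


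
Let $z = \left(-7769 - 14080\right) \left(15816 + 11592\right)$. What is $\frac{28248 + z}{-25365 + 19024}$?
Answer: $\frac{598809144}{6341} \approx 94435.0$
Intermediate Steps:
$z = -598837392$ ($z = \left(-21849\right) 27408 = -598837392$)
$\frac{28248 + z}{-25365 + 19024} = \frac{28248 - 598837392}{-25365 + 19024} = - \frac{598809144}{-6341} = \left(-598809144\right) \left(- \frac{1}{6341}\right) = \frac{598809144}{6341}$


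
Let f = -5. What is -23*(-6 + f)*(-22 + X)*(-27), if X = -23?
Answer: 307395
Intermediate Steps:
-23*(-6 + f)*(-22 + X)*(-27) = -23*(-6 - 5)*(-22 - 23)*(-27) = -(-253)*(-45)*(-27) = -23*495*(-27) = -11385*(-27) = 307395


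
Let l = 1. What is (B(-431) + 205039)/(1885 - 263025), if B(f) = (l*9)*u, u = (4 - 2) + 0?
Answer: -205057/261140 ≈ -0.78524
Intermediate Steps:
u = 2 (u = 2 + 0 = 2)
B(f) = 18 (B(f) = (1*9)*2 = 9*2 = 18)
(B(-431) + 205039)/(1885 - 263025) = (18 + 205039)/(1885 - 263025) = 205057/(-261140) = 205057*(-1/261140) = -205057/261140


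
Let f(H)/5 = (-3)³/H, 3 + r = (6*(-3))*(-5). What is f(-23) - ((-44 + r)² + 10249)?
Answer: -278119/23 ≈ -12092.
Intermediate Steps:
r = 87 (r = -3 + (6*(-3))*(-5) = -3 - 18*(-5) = -3 + 90 = 87)
f(H) = -135/H (f(H) = 5*((-3)³/H) = 5*(-27/H) = -135/H)
f(-23) - ((-44 + r)² + 10249) = -135/(-23) - ((-44 + 87)² + 10249) = -135*(-1/23) - (43² + 10249) = 135/23 - (1849 + 10249) = 135/23 - 1*12098 = 135/23 - 12098 = -278119/23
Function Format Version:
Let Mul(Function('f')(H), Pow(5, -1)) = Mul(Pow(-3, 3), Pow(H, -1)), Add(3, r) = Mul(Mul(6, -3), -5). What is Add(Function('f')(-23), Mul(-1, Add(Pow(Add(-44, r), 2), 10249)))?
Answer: Rational(-278119, 23) ≈ -12092.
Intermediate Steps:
r = 87 (r = Add(-3, Mul(Mul(6, -3), -5)) = Add(-3, Mul(-18, -5)) = Add(-3, 90) = 87)
Function('f')(H) = Mul(-135, Pow(H, -1)) (Function('f')(H) = Mul(5, Mul(Pow(-3, 3), Pow(H, -1))) = Mul(5, Mul(-27, Pow(H, -1))) = Mul(-135, Pow(H, -1)))
Add(Function('f')(-23), Mul(-1, Add(Pow(Add(-44, r), 2), 10249))) = Add(Mul(-135, Pow(-23, -1)), Mul(-1, Add(Pow(Add(-44, 87), 2), 10249))) = Add(Mul(-135, Rational(-1, 23)), Mul(-1, Add(Pow(43, 2), 10249))) = Add(Rational(135, 23), Mul(-1, Add(1849, 10249))) = Add(Rational(135, 23), Mul(-1, 12098)) = Add(Rational(135, 23), -12098) = Rational(-278119, 23)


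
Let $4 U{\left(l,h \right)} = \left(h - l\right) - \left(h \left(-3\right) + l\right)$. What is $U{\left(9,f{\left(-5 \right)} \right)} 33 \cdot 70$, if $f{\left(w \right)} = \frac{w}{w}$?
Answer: $-8085$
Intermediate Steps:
$f{\left(w \right)} = 1$
$U{\left(l,h \right)} = h - \frac{l}{2}$ ($U{\left(l,h \right)} = \frac{\left(h - l\right) - \left(h \left(-3\right) + l\right)}{4} = \frac{\left(h - l\right) - \left(- 3 h + l\right)}{4} = \frac{\left(h - l\right) - \left(l - 3 h\right)}{4} = \frac{\left(h - l\right) + \left(- l + 3 h\right)}{4} = \frac{- 2 l + 4 h}{4} = h - \frac{l}{2}$)
$U{\left(9,f{\left(-5 \right)} \right)} 33 \cdot 70 = \left(1 - \frac{9}{2}\right) 33 \cdot 70 = \left(- \frac{7}{2}\right) 33 \cdot 70 = \left(- \frac{231}{2}\right) 70 = -8085$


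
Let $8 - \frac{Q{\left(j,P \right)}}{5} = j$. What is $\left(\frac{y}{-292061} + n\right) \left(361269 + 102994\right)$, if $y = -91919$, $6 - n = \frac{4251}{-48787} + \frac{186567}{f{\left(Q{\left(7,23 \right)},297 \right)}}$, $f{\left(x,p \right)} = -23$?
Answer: $\frac{1235148576944575830541}{327721940161} \approx 3.7689 \cdot 10^{9}$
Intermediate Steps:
$Q{\left(j,P \right)} = 40 - 5 j$
$n = \frac{9108874608}{1122101}$ ($n = 6 - \left(\frac{4251}{-48787} + \frac{186567}{-23}\right) = 6 - \left(4251 \left(- \frac{1}{48787}\right) + 186567 \left(- \frac{1}{23}\right)\right) = 6 - \left(- \frac{4251}{48787} - \frac{186567}{23}\right) = 6 - - \frac{9102142002}{1122101} = 6 + \frac{9102142002}{1122101} = \frac{9108874608}{1122101} \approx 8117.7$)
$\left(\frac{y}{-292061} + n\right) \left(361269 + 102994\right) = \left(- \frac{91919}{-292061} + \frac{9108874608}{1122101}\right) \left(361269 + 102994\right) = \left(\left(-91919\right) \left(- \frac{1}{292061}\right) + \frac{9108874608}{1122101}\right) 464263 = \left(\frac{91919}{292061} + \frac{9108874608}{1122101}\right) 464263 = \frac{2660450169288907}{327721940161} \cdot 464263 = \frac{1235148576944575830541}{327721940161}$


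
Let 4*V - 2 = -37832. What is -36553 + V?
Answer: -92021/2 ≈ -46011.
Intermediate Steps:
V = -18915/2 (V = 1/2 + (1/4)*(-37832) = 1/2 - 9458 = -18915/2 ≈ -9457.5)
-36553 + V = -36553 - 18915/2 = -92021/2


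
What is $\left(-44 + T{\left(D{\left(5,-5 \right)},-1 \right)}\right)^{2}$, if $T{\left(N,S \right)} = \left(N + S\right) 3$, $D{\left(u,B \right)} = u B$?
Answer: $14884$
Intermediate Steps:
$D{\left(u,B \right)} = B u$
$T{\left(N,S \right)} = 3 N + 3 S$
$\left(-44 + T{\left(D{\left(5,-5 \right)},-1 \right)}\right)^{2} = \left(-44 + \left(3 \left(\left(-5\right) 5\right) + 3 \left(-1\right)\right)\right)^{2} = \left(-44 + \left(3 \left(-25\right) - 3\right)\right)^{2} = \left(-44 - 78\right)^{2} = \left(-122\right)^{2} = 14884$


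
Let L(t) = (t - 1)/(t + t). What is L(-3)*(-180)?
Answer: -120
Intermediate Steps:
L(t) = (-1 + t)/(2*t) (L(t) = (-1 + t)/((2*t)) = (-1 + t)*(1/(2*t)) = (-1 + t)/(2*t))
L(-3)*(-180) = ((½)*(-1 - 3)/(-3))*(-180) = ((½)*(-⅓)*(-4))*(-180) = (⅔)*(-180) = -120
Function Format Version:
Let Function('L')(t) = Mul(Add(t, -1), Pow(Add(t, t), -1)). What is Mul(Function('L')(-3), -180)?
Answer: -120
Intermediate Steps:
Function('L')(t) = Mul(Rational(1, 2), Pow(t, -1), Add(-1, t)) (Function('L')(t) = Mul(Add(-1, t), Pow(Mul(2, t), -1)) = Mul(Add(-1, t), Mul(Rational(1, 2), Pow(t, -1))) = Mul(Rational(1, 2), Pow(t, -1), Add(-1, t)))
Mul(Function('L')(-3), -180) = Mul(Mul(Rational(1, 2), Pow(-3, -1), Add(-1, -3)), -180) = Mul(Mul(Rational(1, 2), Rational(-1, 3), -4), -180) = Mul(Rational(2, 3), -180) = -120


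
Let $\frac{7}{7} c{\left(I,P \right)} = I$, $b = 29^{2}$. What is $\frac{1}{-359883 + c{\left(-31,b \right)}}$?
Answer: $- \frac{1}{359914} \approx -2.7784 \cdot 10^{-6}$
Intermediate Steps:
$b = 841$
$c{\left(I,P \right)} = I$
$\frac{1}{-359883 + c{\left(-31,b \right)}} = \frac{1}{-359883 - 31} = \frac{1}{-359914} = - \frac{1}{359914}$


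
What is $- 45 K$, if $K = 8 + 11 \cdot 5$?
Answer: $-2835$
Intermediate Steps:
$K = 63$ ($K = 8 + 55 = 63$)
$- 45 K = \left(-45\right) 63 = -2835$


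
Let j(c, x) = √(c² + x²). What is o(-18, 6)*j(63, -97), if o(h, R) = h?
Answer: -18*√13378 ≈ -2081.9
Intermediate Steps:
o(-18, 6)*j(63, -97) = -18*√(63² + (-97)²) = -18*√(3969 + 9409) = -18*√13378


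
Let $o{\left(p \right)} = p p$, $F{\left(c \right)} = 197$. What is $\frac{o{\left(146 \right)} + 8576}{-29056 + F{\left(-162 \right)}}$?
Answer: $- \frac{29892}{28859} \approx -1.0358$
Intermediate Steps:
$o{\left(p \right)} = p^{2}$
$\frac{o{\left(146 \right)} + 8576}{-29056 + F{\left(-162 \right)}} = \frac{146^{2} + 8576}{-29056 + 197} = \frac{21316 + 8576}{-28859} = 29892 \left(- \frac{1}{28859}\right) = - \frac{29892}{28859}$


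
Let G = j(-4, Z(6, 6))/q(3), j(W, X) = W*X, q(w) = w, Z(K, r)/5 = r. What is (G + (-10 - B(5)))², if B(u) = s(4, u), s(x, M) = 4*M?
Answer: 4900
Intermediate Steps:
Z(K, r) = 5*r
B(u) = 4*u
G = -40 (G = -20*6/3 = -4*30*(⅓) = -120*⅓ = -40)
(G + (-10 - B(5)))² = (-40 + (-10 - 4*5))² = (-40 + (-10 - 1*20))² = (-40 + (-10 - 20))² = (-40 - 30)² = (-70)² = 4900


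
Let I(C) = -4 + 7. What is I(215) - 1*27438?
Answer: -27435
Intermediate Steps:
I(C) = 3
I(215) - 1*27438 = 3 - 1*27438 = 3 - 27438 = -27435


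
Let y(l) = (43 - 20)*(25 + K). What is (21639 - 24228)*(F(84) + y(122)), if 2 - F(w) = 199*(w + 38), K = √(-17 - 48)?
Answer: 61361889 - 59547*I*√65 ≈ 6.1362e+7 - 4.8008e+5*I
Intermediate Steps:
K = I*√65 (K = √(-65) = I*√65 ≈ 8.0623*I)
F(w) = -7560 - 199*w (F(w) = 2 - 199*(w + 38) = 2 - 199*(38 + w) = 2 - (7562 + 199*w) = 2 + (-7562 - 199*w) = -7560 - 199*w)
y(l) = 575 + 23*I*√65 (y(l) = (43 - 20)*(25 + I*√65) = 23*(25 + I*√65) = 575 + 23*I*√65)
(21639 - 24228)*(F(84) + y(122)) = (21639 - 24228)*((-7560 - 199*84) + (575 + 23*I*√65)) = -2589*((-7560 - 16716) + (575 + 23*I*√65)) = -2589*(-24276 + (575 + 23*I*√65)) = -2589*(-23701 + 23*I*√65) = 61361889 - 59547*I*√65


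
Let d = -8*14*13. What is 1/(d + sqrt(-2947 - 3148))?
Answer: -1456/2126031 - I*sqrt(6095)/2126031 ≈ -0.00068484 - 3.6721e-5*I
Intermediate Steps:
d = -1456 (d = -112*13 = -1456)
1/(d + sqrt(-2947 - 3148)) = 1/(-1456 + sqrt(-2947 - 3148)) = 1/(-1456 + sqrt(-6095)) = 1/(-1456 + I*sqrt(6095))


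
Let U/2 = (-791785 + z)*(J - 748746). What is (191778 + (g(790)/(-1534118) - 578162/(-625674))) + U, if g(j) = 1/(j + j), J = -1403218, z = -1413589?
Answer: 7197492507875160644330006803/758287618970280 ≈ 9.4918e+12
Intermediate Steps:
g(j) = 1/(2*j)
U = 9491770909072 (U = 2*((-791785 - 1413589)*(-1403218 - 748746)) = 2*(-2205374*(-2151964)) = 2*4745885454536 = 9491770909072)
(191778 + (g(790)/(-1534118) - 578162/(-625674))) + U = (191778 + (((½)/790)/(-1534118) - 578162/(-625674))) + 9491770909072 = (191778 + (((½)*(1/790))*(-1/1534118) - 578162*(-1/625674))) + 9491770909072 = (191778 + ((1/1580)*(-1/1534118) + 289081/312837)) + 9491770909072 = (191778 + (-1/2423906440 + 289081/312837)) + 9491770909072 = (191778 + 700705297268803/758287618970280) + 9491770909072 = 145423583696179626643/758287618970280 + 9491770909072 = 7197492507875160644330006803/758287618970280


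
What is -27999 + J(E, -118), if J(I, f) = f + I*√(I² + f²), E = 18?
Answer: -28117 + 36*√3562 ≈ -25968.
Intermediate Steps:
-27999 + J(E, -118) = -27999 + (-118 + 18*√(18² + (-118)²)) = -27999 + (-118 + 18*√(324 + 13924)) = -27999 + (-118 + 18*√14248) = -27999 + (-118 + 18*(2*√3562)) = -27999 + (-118 + 36*√3562) = -28117 + 36*√3562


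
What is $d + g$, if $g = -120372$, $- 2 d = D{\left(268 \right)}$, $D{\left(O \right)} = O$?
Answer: $-120506$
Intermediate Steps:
$d = -134$ ($d = \left(- \frac{1}{2}\right) 268 = -134$)
$d + g = -134 - 120372 = -120506$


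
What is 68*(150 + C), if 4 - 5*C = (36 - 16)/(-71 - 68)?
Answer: 7128168/695 ≈ 10256.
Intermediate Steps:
C = 576/695 (C = ⅘ - (36 - 16)/(5*(-71 - 68)) = ⅘ - 4/(-139) = ⅘ - 4*(-1)/139 = ⅘ - ⅕*(-20/139) = ⅘ + 4/139 = 576/695 ≈ 0.82878)
68*(150 + C) = 68*(150 + 576/695) = 68*(104826/695) = 7128168/695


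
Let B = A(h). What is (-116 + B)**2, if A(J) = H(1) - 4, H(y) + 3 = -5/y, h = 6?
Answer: 16384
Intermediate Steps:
H(y) = -3 - 5/y
A(J) = -12 (A(J) = (-3 - 5/1) - 4 = (-3 - 5*1) - 4 = (-3 - 5) - 4 = -8 - 4 = -12)
B = -12
(-116 + B)**2 = (-116 - 12)**2 = (-128)**2 = 16384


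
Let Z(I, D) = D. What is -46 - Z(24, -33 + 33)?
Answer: -46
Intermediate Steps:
-46 - Z(24, -33 + 33) = -46 - (-33 + 33) = -46 - 1*0 = -46 + 0 = -46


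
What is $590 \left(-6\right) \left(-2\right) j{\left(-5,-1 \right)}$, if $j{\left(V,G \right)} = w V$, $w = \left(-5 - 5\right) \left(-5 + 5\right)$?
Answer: $0$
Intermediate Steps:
$w = 0$ ($w = \left(-10\right) 0 = 0$)
$j{\left(V,G \right)} = 0$ ($j{\left(V,G \right)} = 0 V = 0$)
$590 \left(-6\right) \left(-2\right) j{\left(-5,-1 \right)} = 590 \left(-6\right) \left(-2\right) 0 = 590 \cdot 12 \cdot 0 = 590 \cdot 0 = 0$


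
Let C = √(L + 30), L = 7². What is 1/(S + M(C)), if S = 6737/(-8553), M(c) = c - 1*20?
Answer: -1520697741/25832622298 - 73153809*√79/25832622298 ≈ -0.084037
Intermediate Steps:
L = 49
C = √79 (C = √(49 + 30) = √79 ≈ 8.8882)
M(c) = -20 + c (M(c) = c - 20 = -20 + c)
S = -6737/8553 (S = 6737*(-1/8553) = -6737/8553 ≈ -0.78768)
1/(S + M(C)) = 1/(-6737/8553 + (-20 + √79)) = 1/(-177797/8553 + √79)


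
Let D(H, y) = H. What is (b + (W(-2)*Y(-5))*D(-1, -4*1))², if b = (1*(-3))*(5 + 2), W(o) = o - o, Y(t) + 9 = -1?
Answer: 441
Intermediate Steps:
Y(t) = -10 (Y(t) = -9 - 1 = -10)
W(o) = 0
b = -21 (b = -3*7 = -21)
(b + (W(-2)*Y(-5))*D(-1, -4*1))² = (-21 + (0*(-10))*(-1))² = (-21 + 0*(-1))² = (-21 + 0)² = (-21)² = 441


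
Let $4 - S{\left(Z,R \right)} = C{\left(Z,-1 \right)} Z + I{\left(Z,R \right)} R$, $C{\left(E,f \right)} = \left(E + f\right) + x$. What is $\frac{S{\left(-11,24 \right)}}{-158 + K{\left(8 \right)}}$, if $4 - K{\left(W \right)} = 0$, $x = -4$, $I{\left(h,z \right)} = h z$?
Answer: $- \frac{3082}{77} \approx -40.026$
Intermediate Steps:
$K{\left(W \right)} = 4$ ($K{\left(W \right)} = 4 - 0 = 4 + 0 = 4$)
$C{\left(E,f \right)} = -4 + E + f$ ($C{\left(E,f \right)} = \left(E + f\right) - 4 = -4 + E + f$)
$S{\left(Z,R \right)} = 4 - Z R^{2} - Z \left(-5 + Z\right)$ ($S{\left(Z,R \right)} = 4 - \left(\left(-4 + Z - 1\right) Z + Z R R\right) = 4 - \left(\left(-5 + Z\right) Z + R Z R\right) = 4 - \left(Z \left(-5 + Z\right) + Z R^{2}\right) = 4 - \left(Z R^{2} + Z \left(-5 + Z\right)\right) = 4 - Z R^{2} - Z \left(-5 + Z\right)$)
$\frac{S{\left(-11,24 \right)}}{-158 + K{\left(8 \right)}} = \frac{4 - - 11 \cdot 24^{2} - - 11 \left(-5 - 11\right)}{-158 + 4} = \frac{4 - \left(-11\right) 576 - \left(-11\right) \left(-16\right)}{-154} = \left(4 + 6336 - 176\right) \left(- \frac{1}{154}\right) = 6164 \left(- \frac{1}{154}\right) = - \frac{3082}{77}$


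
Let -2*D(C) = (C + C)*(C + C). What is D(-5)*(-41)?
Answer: 2050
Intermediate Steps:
D(C) = -2*C² (D(C) = -(C + C)*(C + C)/2 = -2*C*2*C/2 = -2*C²)
D(-5)*(-41) = -2*(-5)²*(-41) = -2*25*(-41) = -50*(-41) = 2050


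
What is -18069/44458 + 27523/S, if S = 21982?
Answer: 206606194/244318939 ≈ 0.84564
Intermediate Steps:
-18069/44458 + 27523/S = -18069/44458 + 27523/21982 = 206606194/244318939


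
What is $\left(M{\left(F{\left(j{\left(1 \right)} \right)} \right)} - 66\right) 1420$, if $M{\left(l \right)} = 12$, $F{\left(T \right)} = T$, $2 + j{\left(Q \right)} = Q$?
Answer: $-76680$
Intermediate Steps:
$j{\left(Q \right)} = -2 + Q$
$\left(M{\left(F{\left(j{\left(1 \right)} \right)} \right)} - 66\right) 1420 = \left(12 - 66\right) 1420 = \left(-54\right) 1420 = -76680$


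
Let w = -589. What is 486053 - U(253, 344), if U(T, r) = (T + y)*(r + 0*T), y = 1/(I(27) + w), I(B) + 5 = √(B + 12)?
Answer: 46924538691/117599 + 344*√39/352797 ≈ 3.9902e+5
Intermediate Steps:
I(B) = -5 + √(12 + B) (I(B) = -5 + √(B + 12) = -5 + √(12 + B))
y = 1/(-594 + √39) (y = 1/((-5 + √(12 + 27)) - 589) = 1/((-5 + √39) - 589) = 1/(-594 + √39) ≈ -0.0017014)
U(T, r) = r*(-198/117599 + T - √39/352797) (U(T, r) = (T + (-198/117599 - √39/352797))*(r + 0*T) = (-198/117599 + T - √39/352797)*(r + 0) = (-198/117599 + T - √39/352797)*r = r*(-198/117599 + T - √39/352797))
486053 - U(253, 344) = 486053 - (-198/117599*344 + 253*344 - 1/352797*344*√39) = 486053 - (-68112/117599 + 87032 - 344*√39/352797) = 486053 - (10234808056/117599 - 344*√39/352797) = 486053 + (-10234808056/117599 + 344*√39/352797) = 46924538691/117599 + 344*√39/352797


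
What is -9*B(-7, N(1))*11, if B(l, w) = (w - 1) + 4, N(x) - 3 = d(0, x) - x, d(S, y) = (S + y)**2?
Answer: -594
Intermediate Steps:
N(x) = 3 + x**2 - x (N(x) = 3 + ((0 + x)**2 - x) = 3 + (x**2 - x) = 3 + x**2 - x)
B(l, w) = 3 + w (B(l, w) = (-1 + w) + 4 = 3 + w)
-9*B(-7, N(1))*11 = -9*(3 + (3 + 1**2 - 1*1))*11 = -9*(3 + (3 + 1 - 1))*11 = -9*(3 + 3)*11 = -9*6*11 = -54*11 = -594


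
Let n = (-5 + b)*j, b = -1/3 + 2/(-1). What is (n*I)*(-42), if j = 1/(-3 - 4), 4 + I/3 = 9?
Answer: -660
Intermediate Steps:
I = 15 (I = -12 + 3*9 = -12 + 27 = 15)
b = -7/3 (b = -1*⅓ + 2*(-1) = -⅓ - 2 = -7/3 ≈ -2.3333)
j = -⅐ (j = 1/(-7) = -⅐ ≈ -0.14286)
n = 22/21 (n = (-5 - 7/3)*(-⅐) = -22/3*(-⅐) = 22/21 ≈ 1.0476)
(n*I)*(-42) = ((22/21)*15)*(-42) = (110/7)*(-42) = -660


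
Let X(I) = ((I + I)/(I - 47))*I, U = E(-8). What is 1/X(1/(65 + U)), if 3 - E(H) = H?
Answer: -135698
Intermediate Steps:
E(H) = 3 - H
U = 11 (U = 3 - 1*(-8) = 3 + 8 = 11)
X(I) = 2*I²/(-47 + I) (X(I) = ((2*I)/(-47 + I))*I = (2*I/(-47 + I))*I = 2*I²/(-47 + I))
1/X(1/(65 + U)) = 1/(2*(1/(65 + 11))²/(-47 + 1/(65 + 11))) = 1/(2*(1/76)²/(-47 + 1/76)) = 1/(2*(1/5776)/(-3571/76)) = 1/(2*(1/5776)*(-76/3571)) = 1/(-1/135698) = -135698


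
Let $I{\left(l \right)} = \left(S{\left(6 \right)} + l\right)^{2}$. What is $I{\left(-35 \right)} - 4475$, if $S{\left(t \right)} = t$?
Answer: $-3634$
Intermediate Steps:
$I{\left(l \right)} = \left(6 + l\right)^{2}$
$I{\left(-35 \right)} - 4475 = \left(6 - 35\right)^{2} - 4475 = \left(-29\right)^{2} - 4475 = 841 - 4475 = -3634$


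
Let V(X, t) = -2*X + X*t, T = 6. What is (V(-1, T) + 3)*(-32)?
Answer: 32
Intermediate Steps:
(V(-1, T) + 3)*(-32) = (-(-2 + 6) + 3)*(-32) = (-1*4 + 3)*(-32) = (-4 + 3)*(-32) = -1*(-32) = 32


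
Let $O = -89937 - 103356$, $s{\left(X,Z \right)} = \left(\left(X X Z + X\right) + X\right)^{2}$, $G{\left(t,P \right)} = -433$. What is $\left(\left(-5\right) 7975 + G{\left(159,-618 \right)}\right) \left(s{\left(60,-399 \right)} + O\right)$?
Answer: $-83151375018172956$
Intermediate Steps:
$s{\left(X,Z \right)} = \left(2 X + Z X^{2}\right)^{2}$ ($s{\left(X,Z \right)} = \left(\left(X^{2} Z + X\right) + X\right)^{2} = \left(\left(Z X^{2} + X\right) + X\right)^{2} = \left(\left(X + Z X^{2}\right) + X\right)^{2} = \left(2 X + Z X^{2}\right)^{2}$)
$O = -193293$
$\left(\left(-5\right) 7975 + G{\left(159,-618 \right)}\right) \left(s{\left(60,-399 \right)} + O\right) = \left(\left(-5\right) 7975 - 433\right) \left(60^{2} \left(2 + 60 \left(-399\right)\right)^{2} - 193293\right) = \left(-39875 - 433\right) \left(3600 \left(2 - 23940\right)^{2} - 193293\right) = - 40308 \left(3600 \left(-23938\right)^{2} - 193293\right) = - 40308 \left(3600 \cdot 573027844 - 193293\right) = - 40308 \left(2062900238400 - 193293\right) = \left(-40308\right) 2062900045107 = -83151375018172956$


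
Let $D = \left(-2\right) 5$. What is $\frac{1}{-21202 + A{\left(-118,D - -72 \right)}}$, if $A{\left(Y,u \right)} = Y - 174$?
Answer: $- \frac{1}{21494} \approx -4.6525 \cdot 10^{-5}$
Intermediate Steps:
$D = -10$
$A{\left(Y,u \right)} = -174 + Y$
$\frac{1}{-21202 + A{\left(-118,D - -72 \right)}} = \frac{1}{-21202 - 292} = \frac{1}{-21494} = - \frac{1}{21494}$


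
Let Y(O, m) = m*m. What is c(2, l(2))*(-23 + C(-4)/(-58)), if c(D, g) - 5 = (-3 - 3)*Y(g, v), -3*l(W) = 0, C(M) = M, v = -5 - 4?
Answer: 319865/29 ≈ 11030.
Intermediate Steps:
v = -9
Y(O, m) = m²
l(W) = 0 (l(W) = -⅓*0 = 0)
c(D, g) = -481 (c(D, g) = 5 + (-3 - 3)*(-9)² = 5 - 6*81 = 5 - 486 = -481)
c(2, l(2))*(-23 + C(-4)/(-58)) = -481*(-23 - 4/(-58)) = -481*(-23 - 4*(-1/58)) = -481*(-23 + 2/29) = -481*(-665/29) = 319865/29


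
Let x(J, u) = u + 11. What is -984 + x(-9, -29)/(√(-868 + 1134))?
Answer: -984 - 9*√266/133 ≈ -985.10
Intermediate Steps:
x(J, u) = 11 + u
-984 + x(-9, -29)/(√(-868 + 1134)) = -984 + (11 - 29)/(√(-868 + 1134)) = -984 - 18*√266/266 = -984 - 9*√266/133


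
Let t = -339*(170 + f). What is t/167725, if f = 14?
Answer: -62376/167725 ≈ -0.37189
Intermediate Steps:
t = -62376 (t = -339*(170 + 14) = -339*184 = -62376)
t/167725 = -62376/167725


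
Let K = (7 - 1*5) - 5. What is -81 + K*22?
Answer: -147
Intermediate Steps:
K = -3 (K = (7 - 5) - 5 = 2 - 5 = -3)
-81 + K*22 = -81 - 3*22 = -81 - 66 = -147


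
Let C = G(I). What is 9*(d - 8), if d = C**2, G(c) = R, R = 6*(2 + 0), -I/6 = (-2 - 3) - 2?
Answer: 1224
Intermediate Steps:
I = 42 (I = -6*((-2 - 3) - 2) = -6*(-5 - 2) = -6*(-7) = 42)
R = 12 (R = 6*2 = 12)
G(c) = 12
C = 12
d = 144 (d = 12**2 = 144)
9*(d - 8) = 9*(144 - 8) = 9*136 = 1224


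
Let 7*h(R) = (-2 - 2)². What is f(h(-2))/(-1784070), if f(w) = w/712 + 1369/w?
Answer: -5970241/17783609760 ≈ -0.00033572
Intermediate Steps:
h(R) = 16/7 (h(R) = (-2 - 2)²/7 = (⅐)*(-4)² = (⅐)*16 = 16/7)
f(w) = 1369/w + w/712 (f(w) = w*(1/712) + 1369/w = w/712 + 1369/w = 1369/w + w/712)
f(h(-2))/(-1784070) = (1369/(16/7) + (1/712)*(16/7))/(-1784070) = (1369*(7/16) + 2/623)*(-1/1784070) = (9583/16 + 2/623)*(-1/1784070) = (5970241/9968)*(-1/1784070) = -5970241/17783609760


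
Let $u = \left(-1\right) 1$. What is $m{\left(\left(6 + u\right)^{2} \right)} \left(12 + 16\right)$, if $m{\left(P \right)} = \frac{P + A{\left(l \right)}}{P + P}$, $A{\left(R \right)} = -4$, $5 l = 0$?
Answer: $\frac{294}{25} \approx 11.76$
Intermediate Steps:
$u = -1$
$l = 0$ ($l = \frac{1}{5} \cdot 0 = 0$)
$m{\left(P \right)} = \frac{-4 + P}{2 P}$ ($m{\left(P \right)} = \frac{P - 4}{P + P} = \frac{-4 + P}{2 P}$)
$m{\left(\left(6 + u\right)^{2} \right)} \left(12 + 16\right) = \frac{-4 + \left(6 - 1\right)^{2}}{2 \left(6 - 1\right)^{2}} \left(12 + 16\right) = \frac{-4 + 5^{2}}{2 \cdot 5^{2}} \cdot 28 = \frac{-4 + 25}{2 \cdot 25} \cdot 28 = \frac{1}{2} \cdot \frac{1}{25} \cdot 21 \cdot 28 = \frac{21}{50} \cdot 28 = \frac{294}{25}$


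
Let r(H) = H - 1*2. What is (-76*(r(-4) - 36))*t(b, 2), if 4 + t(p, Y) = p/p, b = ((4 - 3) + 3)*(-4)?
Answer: -9576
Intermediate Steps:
r(H) = -2 + H (r(H) = H - 2 = -2 + H)
b = -16 (b = (1 + 3)*(-4) = 4*(-4) = -16)
t(p, Y) = -3 (t(p, Y) = -4 + p/p = -4 + 1 = -3)
(-76*(r(-4) - 36))*t(b, 2) = -76*((-2 - 4) - 36)*(-3) = -76*(-6 - 36)*(-3) = -76*(-42)*(-3) = 3192*(-3) = -9576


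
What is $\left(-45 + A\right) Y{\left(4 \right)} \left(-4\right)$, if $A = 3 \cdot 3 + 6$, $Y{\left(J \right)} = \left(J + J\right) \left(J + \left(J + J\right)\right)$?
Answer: $11520$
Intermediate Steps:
$Y{\left(J \right)} = 6 J^{2}$ ($Y{\left(J \right)} = 2 J \left(J + 2 J\right) = 2 J 3 J = 6 J^{2}$)
$A = 15$ ($A = 9 + 6 = 15$)
$\left(-45 + A\right) Y{\left(4 \right)} \left(-4\right) = \left(-45 + 15\right) 6 \cdot 4^{2} \left(-4\right) = - 30 \cdot 6 \cdot 16 \left(-4\right) = - 30 \cdot 96 \left(-4\right) = \left(-30\right) \left(-384\right) = 11520$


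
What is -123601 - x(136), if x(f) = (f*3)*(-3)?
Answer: -122377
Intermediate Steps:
x(f) = -9*f (x(f) = (3*f)*(-3) = -9*f)
-123601 - x(136) = -123601 - (-9)*136 = -123601 - 1*(-1224) = -123601 + 1224 = -122377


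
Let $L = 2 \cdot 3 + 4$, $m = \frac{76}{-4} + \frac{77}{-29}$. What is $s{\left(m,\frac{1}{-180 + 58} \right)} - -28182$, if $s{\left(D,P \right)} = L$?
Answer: $28192$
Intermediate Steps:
$m = - \frac{628}{29}$ ($m = 76 \left(- \frac{1}{4}\right) + 77 \left(- \frac{1}{29}\right) = -19 - \frac{77}{29} = - \frac{628}{29} \approx -21.655$)
$L = 10$ ($L = 6 + 4 = 10$)
$s{\left(D,P \right)} = 10$
$s{\left(m,\frac{1}{-180 + 58} \right)} - -28182 = 10 - -28182 = 10 + 28182 = 28192$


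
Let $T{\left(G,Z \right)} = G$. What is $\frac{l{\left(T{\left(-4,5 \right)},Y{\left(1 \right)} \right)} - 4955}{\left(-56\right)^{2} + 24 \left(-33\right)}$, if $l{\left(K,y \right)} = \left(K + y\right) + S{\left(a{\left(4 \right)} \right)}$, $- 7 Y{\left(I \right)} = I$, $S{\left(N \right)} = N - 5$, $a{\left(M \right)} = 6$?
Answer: $- \frac{34707}{16408} \approx -2.1152$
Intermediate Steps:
$S{\left(N \right)} = -5 + N$ ($S{\left(N \right)} = N - 5 = -5 + N$)
$Y{\left(I \right)} = - \frac{I}{7}$
$l{\left(K,y \right)} = 1 + K + y$ ($l{\left(K,y \right)} = \left(K + y\right) + \left(-5 + 6\right) = \left(K + y\right) + 1 = 1 + K + y$)
$\frac{l{\left(T{\left(-4,5 \right)},Y{\left(1 \right)} \right)} - 4955}{\left(-56\right)^{2} + 24 \left(-33\right)} = \frac{\left(1 - 4 - \frac{1}{7}\right) - 4955}{\left(-56\right)^{2} + 24 \left(-33\right)} = \frac{\left(1 - 4 - \frac{1}{7}\right) - 4955}{3136 - 792} = \frac{- \frac{22}{7} - 4955}{2344} = \left(- \frac{34707}{7}\right) \frac{1}{2344} = - \frac{34707}{16408}$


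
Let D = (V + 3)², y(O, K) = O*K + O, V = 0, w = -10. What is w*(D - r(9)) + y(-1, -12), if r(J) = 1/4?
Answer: -153/2 ≈ -76.500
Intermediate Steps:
r(J) = ¼
y(O, K) = O + K*O (y(O, K) = K*O + O = O + K*O)
D = 9 (D = (0 + 3)² = 3² = 9)
w*(D - r(9)) + y(-1, -12) = -10*(9 - 1*¼) - (1 - 12) = -10*(9 - ¼) - 1*(-11) = -10*35/4 + 11 = -175/2 + 11 = -153/2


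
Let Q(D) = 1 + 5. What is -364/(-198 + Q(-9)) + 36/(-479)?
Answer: 41861/22992 ≈ 1.8207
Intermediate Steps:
Q(D) = 6
-364/(-198 + Q(-9)) + 36/(-479) = -364/(-198 + 6) + 36/(-479) = -364/(-192) + 36*(-1/479) = -364*(-1/192) - 36/479 = 91/48 - 36/479 = 41861/22992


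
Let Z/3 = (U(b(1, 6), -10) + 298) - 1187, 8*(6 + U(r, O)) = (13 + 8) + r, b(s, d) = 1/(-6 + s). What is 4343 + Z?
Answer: 8329/5 ≈ 1665.8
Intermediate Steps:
U(r, O) = -27/8 + r/8 (U(r, O) = -6 + ((13 + 8) + r)/8 = -6 + (21 + r)/8 = -6 + (21/8 + r/8) = -27/8 + r/8)
Z = -13386/5 (Z = 3*(((-27/8 + 1/(8*(-6 + 1))) + 298) - 1187) = 3*(((-27/8 + (1/8)/(-5)) + 298) - 1187) = 3*(((-27/8 + (1/8)*(-1/5)) + 298) - 1187) = 3*(((-27/8 - 1/40) + 298) - 1187) = 3*((-17/5 + 298) - 1187) = 3*(1473/5 - 1187) = 3*(-4462/5) = -13386/5 ≈ -2677.2)
4343 + Z = 4343 - 13386/5 = 8329/5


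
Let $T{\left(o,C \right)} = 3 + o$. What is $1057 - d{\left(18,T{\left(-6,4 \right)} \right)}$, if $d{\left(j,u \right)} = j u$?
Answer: $1111$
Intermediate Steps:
$1057 - d{\left(18,T{\left(-6,4 \right)} \right)} = 1057 - 18 \left(3 - 6\right) = 1057 - 18 \left(-3\right) = 1057 - -54 = 1057 + 54 = 1111$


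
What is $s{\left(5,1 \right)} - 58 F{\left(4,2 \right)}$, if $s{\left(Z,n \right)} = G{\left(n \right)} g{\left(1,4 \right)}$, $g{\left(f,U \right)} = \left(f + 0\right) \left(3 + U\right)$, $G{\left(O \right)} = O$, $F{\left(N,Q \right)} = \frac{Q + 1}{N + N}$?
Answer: $- \frac{59}{4} \approx -14.75$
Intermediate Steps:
$F{\left(N,Q \right)} = \frac{1 + Q}{2 N}$
$g{\left(f,U \right)} = f \left(3 + U\right)$
$s{\left(Z,n \right)} = 7 n$ ($s{\left(Z,n \right)} = n 1 \left(3 + 4\right) = n 1 \cdot 7 = n 7 = 7 n$)
$s{\left(5,1 \right)} - 58 F{\left(4,2 \right)} = 7 \cdot 1 - 58 \frac{1 + 2}{2 \cdot 4} = 7 - 58 \cdot \frac{1}{2} \cdot \frac{1}{4} \cdot 3 = 7 - \frac{87}{4} = - \frac{59}{4}$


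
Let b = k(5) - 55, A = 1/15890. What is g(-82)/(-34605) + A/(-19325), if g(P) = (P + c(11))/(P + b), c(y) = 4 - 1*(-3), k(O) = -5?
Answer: -383924711/25148920463625 ≈ -1.5266e-5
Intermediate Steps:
c(y) = 7 (c(y) = 4 + 3 = 7)
A = 1/15890 ≈ 6.2933e-5
b = -60 (b = -5 - 55 = -60)
g(P) = (7 + P)/(-60 + P) (g(P) = (P + 7)/(P - 60) = (7 + P)/(-60 + P))
g(-82)/(-34605) + A/(-19325) = ((7 - 82)/(-60 - 82))/(-34605) + (1/15890)/(-19325) = (-75/(-142))*(-1/34605) + (1/15890)*(-1/19325) = -1/142*(-75)*(-1/34605) - 1/307074250 = (75/142)*(-1/34605) - 1/307074250 = -5/327594 - 1/307074250 = -383924711/25148920463625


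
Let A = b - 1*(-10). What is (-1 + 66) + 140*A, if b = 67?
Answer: 10845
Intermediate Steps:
A = 77 (A = 67 - 1*(-10) = 67 + 10 = 77)
(-1 + 66) + 140*A = (-1 + 66) + 140*77 = 65 + 10780 = 10845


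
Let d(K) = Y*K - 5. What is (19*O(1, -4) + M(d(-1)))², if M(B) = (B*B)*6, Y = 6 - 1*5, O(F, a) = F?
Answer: 55225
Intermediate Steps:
Y = 1 (Y = 6 - 5 = 1)
d(K) = -5 + K (d(K) = 1*K - 5 = K - 5 = -5 + K)
M(B) = 6*B² (M(B) = B²*6 = 6*B²)
(19*O(1, -4) + M(d(-1)))² = (19*1 + 6*(-5 - 1)²)² = (19 + 6*(-6)²)² = (19 + 6*36)² = (19 + 216)² = 235² = 55225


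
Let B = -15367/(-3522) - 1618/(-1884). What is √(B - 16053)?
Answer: I*√1226684635689810/276477 ≈ 126.68*I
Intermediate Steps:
B = 1443751/276477 (B = -15367*(-1/3522) - 1618*(-1/1884) = 15367/3522 + 809/942 = 1443751/276477 ≈ 5.2220)
√(B - 16053) = √(1443751/276477 - 16053) = √(-4436841530/276477) = I*√1226684635689810/276477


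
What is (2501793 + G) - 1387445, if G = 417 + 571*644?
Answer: 1482489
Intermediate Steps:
G = 368141 (G = 417 + 367724 = 368141)
(2501793 + G) - 1387445 = (2501793 + 368141) - 1387445 = 2869934 - 1387445 = 1482489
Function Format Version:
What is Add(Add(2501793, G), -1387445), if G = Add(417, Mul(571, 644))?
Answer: 1482489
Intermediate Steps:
G = 368141 (G = Add(417, 367724) = 368141)
Add(Add(2501793, G), -1387445) = Add(Add(2501793, 368141), -1387445) = Add(2869934, -1387445) = 1482489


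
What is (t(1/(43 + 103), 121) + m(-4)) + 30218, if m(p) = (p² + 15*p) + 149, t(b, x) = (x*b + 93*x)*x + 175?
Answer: 203262847/146 ≈ 1.3922e+6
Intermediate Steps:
t(b, x) = 175 + x*(93*x + b*x) (t(b, x) = (b*x + 93*x)*x + 175 = (93*x + b*x)*x + 175 = x*(93*x + b*x) + 175 = 175 + x*(93*x + b*x))
m(p) = 149 + p² + 15*p
(t(1/(43 + 103), 121) + m(-4)) + 30218 = ((175 + 93*121² + 121²/(43 + 103)) + (149 + (-4)² + 15*(-4))) + 30218 = ((175 + 93*14641 + 14641/146) + (149 + 16 - 60)) + 30218 = ((175 + 1361613 + (1/146)*14641) + 105) + 30218 = ((175 + 1361613 + 14641/146) + 105) + 30218 = (198835689/146 + 105) + 30218 = 198851019/146 + 30218 = 203262847/146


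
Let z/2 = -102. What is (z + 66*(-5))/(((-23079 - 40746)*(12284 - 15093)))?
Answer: -178/59761475 ≈ -2.9785e-6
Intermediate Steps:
z = -204 (z = 2*(-102) = -204)
(z + 66*(-5))/(((-23079 - 40746)*(12284 - 15093))) = (-204 + 66*(-5))/(((-23079 - 40746)*(12284 - 15093))) = (-204 - 330)/((-63825*(-2809))) = -534/179284425 = -534*1/179284425 = -178/59761475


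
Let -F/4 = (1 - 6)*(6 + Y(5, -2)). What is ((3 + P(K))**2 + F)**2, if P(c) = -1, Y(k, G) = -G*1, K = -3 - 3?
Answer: 26896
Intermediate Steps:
K = -6
Y(k, G) = -G
F = 160 (F = -4*(1 - 6)*(6 - 1*(-2)) = -(-20)*(6 + 2) = -(-20)*8 = -4*(-40) = 160)
((3 + P(K))**2 + F)**2 = ((3 - 1)**2 + 160)**2 = (2**2 + 160)**2 = (4 + 160)**2 = 164**2 = 26896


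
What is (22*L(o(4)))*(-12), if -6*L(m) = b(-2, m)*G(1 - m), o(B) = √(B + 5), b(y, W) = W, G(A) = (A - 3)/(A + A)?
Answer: 165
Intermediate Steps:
G(A) = (-3 + A)/(2*A) (G(A) = (-3 + A)/((2*A)) = (-3 + A)*(1/(2*A)) = (-3 + A)/(2*A))
o(B) = √(5 + B)
L(m) = -m*(-2 - m)/(12*(1 - m)) (L(m) = -m*(-3 + (1 - m))/(2*(1 - m))/6 = -m*(-2 - m)/(2*(1 - m))/6 = -m*(-2 - m)/(12*(1 - m)))
(22*L(o(4)))*(-12) = (22*(-√(5 + 4)*(2 + √(5 + 4))/(-12 + 12*√(5 + 4))))*(-12) = (22*(-√9*(2 + √9)/(-12 + 12*√9)))*(-12) = (22*(-1*3*(2 + 3)/(-12 + 12*3)))*(-12) = (22*(-1*3*5/(-12 + 36)))*(-12) = (22*(-1*3*5/24))*(-12) = (22*(-1*3*1/24*5))*(-12) = (22*(-5/8))*(-12) = -55/4*(-12) = 165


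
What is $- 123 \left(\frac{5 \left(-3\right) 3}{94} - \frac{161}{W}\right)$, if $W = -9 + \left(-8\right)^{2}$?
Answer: $\frac{2165907}{5170} \approx 418.94$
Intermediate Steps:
$W = 55$ ($W = -9 + 64 = 55$)
$- 123 \left(\frac{5 \left(-3\right) 3}{94} - \frac{161}{W}\right) = - 123 \left(\frac{5 \left(-3\right) 3}{94} - \frac{161}{55}\right) = - 123 \left(\left(-15\right) 3 \cdot \frac{1}{94} - \frac{161}{55}\right) = - 123 \left(\left(-45\right) \frac{1}{94} - \frac{161}{55}\right) = - 123 \left(- \frac{45}{94} - \frac{161}{55}\right) = \left(-123\right) \left(- \frac{17609}{5170}\right) = \frac{2165907}{5170}$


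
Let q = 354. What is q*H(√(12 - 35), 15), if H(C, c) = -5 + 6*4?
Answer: 6726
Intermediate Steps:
H(C, c) = 19 (H(C, c) = -5 + 24 = 19)
q*H(√(12 - 35), 15) = 354*19 = 6726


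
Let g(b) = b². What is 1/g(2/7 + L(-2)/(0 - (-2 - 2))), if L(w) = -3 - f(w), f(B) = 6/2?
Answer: 196/289 ≈ 0.67820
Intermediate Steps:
f(B) = 3 (f(B) = 6*(½) = 3)
L(w) = -6 (L(w) = -3 - 1*3 = -3 - 3 = -6)
1/g(2/7 + L(-2)/(0 - (-2 - 2))) = 1/((2/7 - 6/(0 - (-2 - 2)))²) = 1/((2*(⅐) - 6/(0 - 1*(-4)))²) = 1/((2/7 - 6/(0 + 4))²) = 1/((2/7 - 6/4)²) = 1/((2/7 - 6*¼)²) = 1/((2/7 - 3/2)²) = 1/((-17/14)²) = 1/(289/196) = 196/289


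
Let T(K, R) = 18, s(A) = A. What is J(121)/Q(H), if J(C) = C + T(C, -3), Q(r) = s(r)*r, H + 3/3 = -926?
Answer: 139/859329 ≈ 0.00016175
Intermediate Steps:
H = -927 (H = -1 - 926 = -927)
Q(r) = r**2 (Q(r) = r*r = r**2)
J(C) = 18 + C (J(C) = C + 18 = 18 + C)
J(121)/Q(H) = (18 + 121)/((-927)**2) = 139/859329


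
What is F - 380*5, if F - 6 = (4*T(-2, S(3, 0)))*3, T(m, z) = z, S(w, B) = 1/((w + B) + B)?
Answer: -1890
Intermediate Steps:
S(w, B) = 1/(w + 2*B) (S(w, B) = 1/((B + w) + B) = 1/(w + 2*B))
F = 10 (F = 6 + (4/(3 + 2*0))*3 = 6 + (4/(3 + 0))*3 = 6 + (4/3)*3 = 6 + 4 = 10)
F - 380*5 = 10 - 380*5 = 10 - 20*95 = 10 - 1900 = -1890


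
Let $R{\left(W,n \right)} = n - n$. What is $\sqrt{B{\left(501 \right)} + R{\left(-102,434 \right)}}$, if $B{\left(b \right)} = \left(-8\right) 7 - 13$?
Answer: $i \sqrt{69} \approx 8.3066 i$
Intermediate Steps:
$R{\left(W,n \right)} = 0$
$B{\left(b \right)} = -69$ ($B{\left(b \right)} = -56 - 13 = -69$)
$\sqrt{B{\left(501 \right)} + R{\left(-102,434 \right)}} = \sqrt{-69 + 0} = \sqrt{-69} = i \sqrt{69}$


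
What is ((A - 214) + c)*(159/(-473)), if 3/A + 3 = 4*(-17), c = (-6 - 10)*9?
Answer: 367449/3053 ≈ 120.36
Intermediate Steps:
c = -144 (c = -16*9 = -144)
A = -3/71 (A = 3/(-3 + 4*(-17)) = 3/(-3 - 68) = 3/(-71) = 3*(-1/71) = -3/71 ≈ -0.042253)
((A - 214) + c)*(159/(-473)) = ((-3/71 - 214) - 144)*(159/(-473)) = (-15197/71 - 144)*(159*(-1/473)) = -25421/71*(-159/473) = 367449/3053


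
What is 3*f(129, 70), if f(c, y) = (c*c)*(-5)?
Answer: -249615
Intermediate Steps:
f(c, y) = -5*c² (f(c, y) = c²*(-5) = -5*c²)
3*f(129, 70) = 3*(-5*129²) = 3*(-5*16641) = 3*(-83205) = -249615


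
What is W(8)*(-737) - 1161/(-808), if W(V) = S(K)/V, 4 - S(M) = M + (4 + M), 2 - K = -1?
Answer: 447783/808 ≈ 554.19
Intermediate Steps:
K = 3 (K = 2 - 1*(-1) = 2 + 1 = 3)
S(M) = -2*M (S(M) = 4 - (M + (4 + M)) = 4 - (4 + 2*M) = 4 + (-4 - 2*M) = -2*M)
W(V) = -6/V (W(V) = (-2*3)/V = -6/V)
W(8)*(-737) - 1161/(-808) = -6/8*(-737) - 1161/(-808) = -6*⅛*(-737) - 1161*(-1/808) = -¾*(-737) + 1161/808 = 2211/4 + 1161/808 = 447783/808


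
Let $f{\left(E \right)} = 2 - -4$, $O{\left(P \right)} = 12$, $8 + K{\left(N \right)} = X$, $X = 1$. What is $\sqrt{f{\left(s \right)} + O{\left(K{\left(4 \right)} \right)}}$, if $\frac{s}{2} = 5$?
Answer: $3 \sqrt{2} \approx 4.2426$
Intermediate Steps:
$K{\left(N \right)} = -7$ ($K{\left(N \right)} = -8 + 1 = -7$)
$s = 10$ ($s = 2 \cdot 5 = 10$)
$f{\left(E \right)} = 6$ ($f{\left(E \right)} = 2 + 4 = 6$)
$\sqrt{f{\left(s \right)} + O{\left(K{\left(4 \right)} \right)}} = \sqrt{6 + 12} = \sqrt{18} = 3 \sqrt{2}$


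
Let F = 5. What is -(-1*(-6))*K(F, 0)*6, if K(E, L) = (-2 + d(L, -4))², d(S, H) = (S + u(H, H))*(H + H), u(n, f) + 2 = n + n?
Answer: -219024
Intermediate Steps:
u(n, f) = -2 + 2*n (u(n, f) = -2 + (n + n) = -2 + 2*n)
d(S, H) = 2*H*(-2 + S + 2*H) (d(S, H) = (S + (-2 + 2*H))*(H + H) = (-2 + S + 2*H)*(2*H) = 2*H*(-2 + S + 2*H))
K(E, L) = (78 - 8*L)² (K(E, L) = (-2 + 2*(-4)*(-2 + L + 2*(-4)))² = (-2 + 2*(-4)*(-2 + L - 8))² = (-2 + 2*(-4)*(-10 + L))² = (-2 + (80 - 8*L))² = (78 - 8*L)²)
-(-1*(-6))*K(F, 0)*6 = -(-1*(-6))*(4*(-39 + 4*0)²)*6 = -6*(4*(-39 + 0)²)*6 = -6*(4*(-39)²)*6 = -6*(4*1521)*6 = -6*6084*6 = -36504*6 = -1*219024 = -219024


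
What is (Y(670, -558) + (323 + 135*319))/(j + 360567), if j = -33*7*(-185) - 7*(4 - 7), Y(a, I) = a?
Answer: 14686/134441 ≈ 0.10924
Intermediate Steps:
j = 42756 (j = -231*(-185) - 7*(-3) = 42735 + 21 = 42756)
(Y(670, -558) + (323 + 135*319))/(j + 360567) = (670 + (323 + 135*319))/(42756 + 360567) = (670 + (323 + 43065))/403323 = (670 + 43388)*(1/403323) = 44058*(1/403323) = 14686/134441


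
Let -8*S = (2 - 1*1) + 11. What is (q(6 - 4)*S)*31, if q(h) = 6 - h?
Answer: -186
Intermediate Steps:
S = -3/2 (S = -((2 - 1*1) + 11)/8 = -((2 - 1) + 11)/8 = -(1 + 11)/8 = -⅛*12 = -3/2 ≈ -1.5000)
(q(6 - 4)*S)*31 = ((6 - (6 - 4))*(-3/2))*31 = ((6 - 1*2)*(-3/2))*31 = ((6 - 2)*(-3/2))*31 = (4*(-3/2))*31 = -6*31 = -186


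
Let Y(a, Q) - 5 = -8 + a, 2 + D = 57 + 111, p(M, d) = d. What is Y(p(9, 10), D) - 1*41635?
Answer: -41628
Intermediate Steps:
D = 166 (D = -2 + (57 + 111) = -2 + 168 = 166)
Y(a, Q) = -3 + a (Y(a, Q) = 5 + (-8 + a) = -3 + a)
Y(p(9, 10), D) - 1*41635 = (-3 + 10) - 1*41635 = 7 - 41635 = -41628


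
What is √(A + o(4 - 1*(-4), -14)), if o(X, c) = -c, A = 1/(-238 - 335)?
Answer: √4596033/573 ≈ 3.7414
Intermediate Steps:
A = -1/573 (A = 1/(-573) = -1/573 ≈ -0.0017452)
√(A + o(4 - 1*(-4), -14)) = √(-1/573 - 1*(-14)) = √(-1/573 + 14) = √(8021/573) = √4596033/573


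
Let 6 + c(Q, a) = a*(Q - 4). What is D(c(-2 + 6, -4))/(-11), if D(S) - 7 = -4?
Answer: -3/11 ≈ -0.27273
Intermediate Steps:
c(Q, a) = -6 + a*(-4 + Q) (c(Q, a) = -6 + a*(Q - 4) = -6 + a*(-4 + Q))
D(S) = 3 (D(S) = 7 - 4 = 3)
D(c(-2 + 6, -4))/(-11) = 3/(-11) = 3*(-1/11) = -3/11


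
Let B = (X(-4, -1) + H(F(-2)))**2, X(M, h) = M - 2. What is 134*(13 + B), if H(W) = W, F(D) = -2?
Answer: 10318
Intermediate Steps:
X(M, h) = -2 + M
B = 64 (B = ((-2 - 4) - 2)**2 = (-6 - 2)**2 = (-8)**2 = 64)
134*(13 + B) = 134*(13 + 64) = 134*77 = 10318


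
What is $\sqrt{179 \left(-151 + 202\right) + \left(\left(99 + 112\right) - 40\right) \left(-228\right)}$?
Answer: $i \sqrt{29859} \approx 172.8 i$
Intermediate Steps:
$\sqrt{179 \left(-151 + 202\right) + \left(\left(99 + 112\right) - 40\right) \left(-228\right)} = \sqrt{179 \cdot 51 + \left(211 - 40\right) \left(-228\right)} = \sqrt{9129 + 171 \left(-228\right)} = \sqrt{9129 - 38988} = \sqrt{-29859} = i \sqrt{29859}$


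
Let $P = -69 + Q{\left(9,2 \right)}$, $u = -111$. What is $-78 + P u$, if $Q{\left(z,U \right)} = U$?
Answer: $7359$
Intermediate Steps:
$P = -67$ ($P = -69 + 2 = -67$)
$-78 + P u = -78 - -7437 = -78 + 7437 = 7359$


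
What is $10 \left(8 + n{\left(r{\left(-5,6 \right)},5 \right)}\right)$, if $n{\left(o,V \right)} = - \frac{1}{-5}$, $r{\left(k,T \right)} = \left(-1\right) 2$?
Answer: $82$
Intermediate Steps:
$r{\left(k,T \right)} = -2$
$n{\left(o,V \right)} = \frac{1}{5}$ ($n{\left(o,V \right)} = \left(-1\right) \left(- \frac{1}{5}\right) = \frac{1}{5}$)
$10 \left(8 + n{\left(r{\left(-5,6 \right)},5 \right)}\right) = 10 \left(8 + \frac{1}{5}\right) = 10 \cdot \frac{41}{5} = 82$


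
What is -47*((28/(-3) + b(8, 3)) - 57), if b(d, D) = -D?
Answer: 9776/3 ≈ 3258.7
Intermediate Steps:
-47*((28/(-3) + b(8, 3)) - 57) = -47*((28/(-3) - 1*3) - 57) = -47*((28*(-⅓) - 3) - 57) = -47*((-28/3 - 3) - 57) = -47*(-37/3 - 57) = -47*(-208/3) = 9776/3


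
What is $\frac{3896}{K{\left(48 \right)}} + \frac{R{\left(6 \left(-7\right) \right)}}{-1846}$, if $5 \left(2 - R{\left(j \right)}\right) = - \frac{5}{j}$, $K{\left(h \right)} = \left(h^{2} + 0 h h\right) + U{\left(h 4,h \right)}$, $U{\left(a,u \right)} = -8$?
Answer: $\frac{770087}{454116} \approx 1.6958$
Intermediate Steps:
$K{\left(h \right)} = -8 + h^{2}$ ($K{\left(h \right)} = \left(h^{2} + 0 h h\right) - 8 = \left(h^{2} + 0 h\right) - 8 = \left(h^{2} + 0\right) - 8 = h^{2} - 8 = -8 + h^{2}$)
$R{\left(j \right)} = 2 + \frac{1}{j}$ ($R{\left(j \right)} = 2 - \frac{\left(-5\right) \frac{1}{j}}{5} = 2 + \frac{1}{j}$)
$\frac{3896}{K{\left(48 \right)}} + \frac{R{\left(6 \left(-7\right) \right)}}{-1846} = \frac{3896}{-8 + 48^{2}} + \frac{2 + \frac{1}{6 \left(-7\right)}}{-1846} = \frac{3896}{-8 + 2304} + \left(2 + \frac{1}{-42}\right) \left(- \frac{1}{1846}\right) = \frac{3896}{2296} + \left(2 - \frac{1}{42}\right) \left(- \frac{1}{1846}\right) = 3896 \cdot \frac{1}{2296} + \frac{83}{42} \left(- \frac{1}{1846}\right) = \frac{487}{287} - \frac{83}{77532} = \frac{770087}{454116}$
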